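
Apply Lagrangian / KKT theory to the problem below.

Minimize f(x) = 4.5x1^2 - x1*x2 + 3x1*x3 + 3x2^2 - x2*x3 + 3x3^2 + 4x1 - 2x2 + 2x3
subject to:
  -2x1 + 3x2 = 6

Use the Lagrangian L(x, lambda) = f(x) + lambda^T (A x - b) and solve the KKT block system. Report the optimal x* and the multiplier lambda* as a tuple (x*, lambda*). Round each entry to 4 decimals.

Form the Lagrangian:
  L(x, lambda) = (1/2) x^T Q x + c^T x + lambda^T (A x - b)
Stationarity (grad_x L = 0): Q x + c + A^T lambda = 0.
Primal feasibility: A x = b.

This gives the KKT block system:
  [ Q   A^T ] [ x     ]   [-c ]
  [ A    0  ] [ lambda ] = [ b ]

Solving the linear system:
  x*      = (-0.9194, 1.387, 0.3576)
  lambda* = (-2.2947)
  f(x*)   = 4.0157

x* = (-0.9194, 1.387, 0.3576), lambda* = (-2.2947)


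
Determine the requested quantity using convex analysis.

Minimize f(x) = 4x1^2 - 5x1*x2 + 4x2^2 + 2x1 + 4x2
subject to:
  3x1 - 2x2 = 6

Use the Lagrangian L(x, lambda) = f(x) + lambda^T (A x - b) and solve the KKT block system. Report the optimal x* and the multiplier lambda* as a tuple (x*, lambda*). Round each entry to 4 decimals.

Form the Lagrangian:
  L(x, lambda) = (1/2) x^T Q x + c^T x + lambda^T (A x - b)
Stationarity (grad_x L = 0): Q x + c + A^T lambda = 0.
Primal feasibility: A x = b.

This gives the KKT block system:
  [ Q   A^T ] [ x     ]   [-c ]
  [ A    0  ] [ lambda ] = [ b ]

Solving the linear system:
  x*      = (1.1818, -1.2273)
  lambda* = (-5.8636)
  f(x*)   = 16.3182

x* = (1.1818, -1.2273), lambda* = (-5.8636)


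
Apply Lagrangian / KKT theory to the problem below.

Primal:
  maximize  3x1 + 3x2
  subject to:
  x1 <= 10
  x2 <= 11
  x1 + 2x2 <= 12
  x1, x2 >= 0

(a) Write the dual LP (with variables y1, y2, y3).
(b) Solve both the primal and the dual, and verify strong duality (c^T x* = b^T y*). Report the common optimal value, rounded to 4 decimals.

The standard primal-dual pair for 'max c^T x s.t. A x <= b, x >= 0' is:
  Dual:  min b^T y  s.t.  A^T y >= c,  y >= 0.

So the dual LP is:
  minimize  10y1 + 11y2 + 12y3
  subject to:
    y1 + y3 >= 3
    y2 + 2y3 >= 3
    y1, y2, y3 >= 0

Solving the primal: x* = (10, 1).
  primal value c^T x* = 33.
Solving the dual: y* = (1.5, 0, 1.5).
  dual value b^T y* = 33.
Strong duality: c^T x* = b^T y*. Confirmed.

33


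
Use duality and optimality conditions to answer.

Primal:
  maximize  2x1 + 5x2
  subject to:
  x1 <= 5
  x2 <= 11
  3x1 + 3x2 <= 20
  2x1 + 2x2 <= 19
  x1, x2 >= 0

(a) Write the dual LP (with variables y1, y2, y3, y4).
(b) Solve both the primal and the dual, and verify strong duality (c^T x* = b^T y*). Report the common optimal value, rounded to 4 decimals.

The standard primal-dual pair for 'max c^T x s.t. A x <= b, x >= 0' is:
  Dual:  min b^T y  s.t.  A^T y >= c,  y >= 0.

So the dual LP is:
  minimize  5y1 + 11y2 + 20y3 + 19y4
  subject to:
    y1 + 3y3 + 2y4 >= 2
    y2 + 3y3 + 2y4 >= 5
    y1, y2, y3, y4 >= 0

Solving the primal: x* = (0, 6.6667).
  primal value c^T x* = 33.3333.
Solving the dual: y* = (0, 0, 1.6667, 0).
  dual value b^T y* = 33.3333.
Strong duality: c^T x* = b^T y*. Confirmed.

33.3333


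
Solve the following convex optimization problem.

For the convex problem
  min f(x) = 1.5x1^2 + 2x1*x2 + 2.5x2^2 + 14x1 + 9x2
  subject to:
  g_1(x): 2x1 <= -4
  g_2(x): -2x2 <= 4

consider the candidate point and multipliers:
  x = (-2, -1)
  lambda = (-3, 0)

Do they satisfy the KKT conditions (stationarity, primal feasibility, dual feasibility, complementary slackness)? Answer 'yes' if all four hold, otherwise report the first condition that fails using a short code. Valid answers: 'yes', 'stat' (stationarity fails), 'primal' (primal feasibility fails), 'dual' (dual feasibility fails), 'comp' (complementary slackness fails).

Gradient of f: grad f(x) = Q x + c = (6, 0)
Constraint values g_i(x) = a_i^T x - b_i:
  g_1((-2, -1)) = 0
  g_2((-2, -1)) = -2
Stationarity residual: grad f(x) + sum_i lambda_i a_i = (0, 0)
  -> stationarity OK
Primal feasibility (all g_i <= 0): OK
Dual feasibility (all lambda_i >= 0): FAILS
Complementary slackness (lambda_i * g_i(x) = 0 for all i): OK

Verdict: the first failing condition is dual_feasibility -> dual.

dual


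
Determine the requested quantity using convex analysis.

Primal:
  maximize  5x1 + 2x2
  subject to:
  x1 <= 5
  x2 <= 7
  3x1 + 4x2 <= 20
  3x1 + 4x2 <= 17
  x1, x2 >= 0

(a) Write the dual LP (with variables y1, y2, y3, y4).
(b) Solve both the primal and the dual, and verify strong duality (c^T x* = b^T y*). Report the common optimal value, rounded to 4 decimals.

The standard primal-dual pair for 'max c^T x s.t. A x <= b, x >= 0' is:
  Dual:  min b^T y  s.t.  A^T y >= c,  y >= 0.

So the dual LP is:
  minimize  5y1 + 7y2 + 20y3 + 17y4
  subject to:
    y1 + 3y3 + 3y4 >= 5
    y2 + 4y3 + 4y4 >= 2
    y1, y2, y3, y4 >= 0

Solving the primal: x* = (5, 0.5).
  primal value c^T x* = 26.
Solving the dual: y* = (3.5, 0, 0, 0.5).
  dual value b^T y* = 26.
Strong duality: c^T x* = b^T y*. Confirmed.

26


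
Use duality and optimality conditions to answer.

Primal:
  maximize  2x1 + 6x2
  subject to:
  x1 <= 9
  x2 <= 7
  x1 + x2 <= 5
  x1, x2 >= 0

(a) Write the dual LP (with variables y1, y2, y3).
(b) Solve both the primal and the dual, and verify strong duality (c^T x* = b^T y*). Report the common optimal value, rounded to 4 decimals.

The standard primal-dual pair for 'max c^T x s.t. A x <= b, x >= 0' is:
  Dual:  min b^T y  s.t.  A^T y >= c,  y >= 0.

So the dual LP is:
  minimize  9y1 + 7y2 + 5y3
  subject to:
    y1 + y3 >= 2
    y2 + y3 >= 6
    y1, y2, y3 >= 0

Solving the primal: x* = (0, 5).
  primal value c^T x* = 30.
Solving the dual: y* = (0, 0, 6).
  dual value b^T y* = 30.
Strong duality: c^T x* = b^T y*. Confirmed.

30


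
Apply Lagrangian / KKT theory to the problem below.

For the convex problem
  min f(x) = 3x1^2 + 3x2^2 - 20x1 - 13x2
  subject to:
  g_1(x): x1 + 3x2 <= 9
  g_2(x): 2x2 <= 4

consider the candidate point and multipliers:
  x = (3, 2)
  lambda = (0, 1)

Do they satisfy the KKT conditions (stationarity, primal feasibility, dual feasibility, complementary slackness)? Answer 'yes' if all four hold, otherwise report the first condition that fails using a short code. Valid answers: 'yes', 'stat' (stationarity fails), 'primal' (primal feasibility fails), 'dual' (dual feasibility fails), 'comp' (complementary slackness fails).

Gradient of f: grad f(x) = Q x + c = (-2, -1)
Constraint values g_i(x) = a_i^T x - b_i:
  g_1((3, 2)) = 0
  g_2((3, 2)) = 0
Stationarity residual: grad f(x) + sum_i lambda_i a_i = (-2, 1)
  -> stationarity FAILS
Primal feasibility (all g_i <= 0): OK
Dual feasibility (all lambda_i >= 0): OK
Complementary slackness (lambda_i * g_i(x) = 0 for all i): OK

Verdict: the first failing condition is stationarity -> stat.

stat


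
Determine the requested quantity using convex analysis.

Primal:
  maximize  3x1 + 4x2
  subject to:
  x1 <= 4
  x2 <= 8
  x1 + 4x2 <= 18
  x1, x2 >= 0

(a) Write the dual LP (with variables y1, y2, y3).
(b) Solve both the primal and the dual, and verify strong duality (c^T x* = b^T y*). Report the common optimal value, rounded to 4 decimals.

The standard primal-dual pair for 'max c^T x s.t. A x <= b, x >= 0' is:
  Dual:  min b^T y  s.t.  A^T y >= c,  y >= 0.

So the dual LP is:
  minimize  4y1 + 8y2 + 18y3
  subject to:
    y1 + y3 >= 3
    y2 + 4y3 >= 4
    y1, y2, y3 >= 0

Solving the primal: x* = (4, 3.5).
  primal value c^T x* = 26.
Solving the dual: y* = (2, 0, 1).
  dual value b^T y* = 26.
Strong duality: c^T x* = b^T y*. Confirmed.

26


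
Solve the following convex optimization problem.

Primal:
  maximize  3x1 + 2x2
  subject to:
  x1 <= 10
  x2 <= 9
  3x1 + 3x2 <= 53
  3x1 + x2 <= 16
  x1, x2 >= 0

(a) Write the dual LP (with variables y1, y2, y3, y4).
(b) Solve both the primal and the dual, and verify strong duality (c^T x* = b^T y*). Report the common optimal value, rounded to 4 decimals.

The standard primal-dual pair for 'max c^T x s.t. A x <= b, x >= 0' is:
  Dual:  min b^T y  s.t.  A^T y >= c,  y >= 0.

So the dual LP is:
  minimize  10y1 + 9y2 + 53y3 + 16y4
  subject to:
    y1 + 3y3 + 3y4 >= 3
    y2 + 3y3 + y4 >= 2
    y1, y2, y3, y4 >= 0

Solving the primal: x* = (2.3333, 9).
  primal value c^T x* = 25.
Solving the dual: y* = (0, 1, 0, 1).
  dual value b^T y* = 25.
Strong duality: c^T x* = b^T y*. Confirmed.

25


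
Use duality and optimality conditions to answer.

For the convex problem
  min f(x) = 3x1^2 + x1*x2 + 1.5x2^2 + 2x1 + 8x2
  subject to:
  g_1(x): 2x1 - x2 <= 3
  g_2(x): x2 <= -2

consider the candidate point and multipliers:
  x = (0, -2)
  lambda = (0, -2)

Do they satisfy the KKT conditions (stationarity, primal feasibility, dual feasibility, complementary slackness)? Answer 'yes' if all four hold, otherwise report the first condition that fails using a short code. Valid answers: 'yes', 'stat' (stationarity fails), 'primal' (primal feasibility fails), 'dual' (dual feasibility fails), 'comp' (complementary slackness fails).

Gradient of f: grad f(x) = Q x + c = (0, 2)
Constraint values g_i(x) = a_i^T x - b_i:
  g_1((0, -2)) = -1
  g_2((0, -2)) = 0
Stationarity residual: grad f(x) + sum_i lambda_i a_i = (0, 0)
  -> stationarity OK
Primal feasibility (all g_i <= 0): OK
Dual feasibility (all lambda_i >= 0): FAILS
Complementary slackness (lambda_i * g_i(x) = 0 for all i): OK

Verdict: the first failing condition is dual_feasibility -> dual.

dual


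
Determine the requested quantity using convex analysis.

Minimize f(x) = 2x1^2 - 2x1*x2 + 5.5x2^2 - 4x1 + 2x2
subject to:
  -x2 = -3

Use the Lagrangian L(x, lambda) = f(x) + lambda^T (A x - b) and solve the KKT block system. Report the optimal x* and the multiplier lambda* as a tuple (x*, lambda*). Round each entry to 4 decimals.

Form the Lagrangian:
  L(x, lambda) = (1/2) x^T Q x + c^T x + lambda^T (A x - b)
Stationarity (grad_x L = 0): Q x + c + A^T lambda = 0.
Primal feasibility: A x = b.

This gives the KKT block system:
  [ Q   A^T ] [ x     ]   [-c ]
  [ A    0  ] [ lambda ] = [ b ]

Solving the linear system:
  x*      = (2.5, 3)
  lambda* = (30)
  f(x*)   = 43

x* = (2.5, 3), lambda* = (30)


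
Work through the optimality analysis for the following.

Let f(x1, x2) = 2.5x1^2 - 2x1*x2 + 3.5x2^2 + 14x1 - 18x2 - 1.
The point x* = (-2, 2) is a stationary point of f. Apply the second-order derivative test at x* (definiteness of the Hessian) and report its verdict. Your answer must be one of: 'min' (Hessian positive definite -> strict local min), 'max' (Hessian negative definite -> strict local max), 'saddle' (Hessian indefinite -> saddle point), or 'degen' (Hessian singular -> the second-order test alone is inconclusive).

Compute the Hessian H = grad^2 f:
  H = [[5, -2], [-2, 7]]
Verify stationarity: grad f(x*) = H x* + g = (0, 0).
Eigenvalues of H: 3.7639, 8.2361.
Both eigenvalues > 0, so H is positive definite -> x* is a strict local min.

min


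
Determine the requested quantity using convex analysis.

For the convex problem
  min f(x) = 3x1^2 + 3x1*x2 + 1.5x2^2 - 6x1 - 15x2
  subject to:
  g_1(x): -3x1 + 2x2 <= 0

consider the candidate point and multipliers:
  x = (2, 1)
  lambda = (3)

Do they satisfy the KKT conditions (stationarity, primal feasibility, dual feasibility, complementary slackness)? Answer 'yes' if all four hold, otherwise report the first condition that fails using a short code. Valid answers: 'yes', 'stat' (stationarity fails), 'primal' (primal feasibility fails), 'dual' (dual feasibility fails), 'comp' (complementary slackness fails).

Gradient of f: grad f(x) = Q x + c = (9, -6)
Constraint values g_i(x) = a_i^T x - b_i:
  g_1((2, 1)) = -4
Stationarity residual: grad f(x) + sum_i lambda_i a_i = (0, 0)
  -> stationarity OK
Primal feasibility (all g_i <= 0): OK
Dual feasibility (all lambda_i >= 0): OK
Complementary slackness (lambda_i * g_i(x) = 0 for all i): FAILS

Verdict: the first failing condition is complementary_slackness -> comp.

comp


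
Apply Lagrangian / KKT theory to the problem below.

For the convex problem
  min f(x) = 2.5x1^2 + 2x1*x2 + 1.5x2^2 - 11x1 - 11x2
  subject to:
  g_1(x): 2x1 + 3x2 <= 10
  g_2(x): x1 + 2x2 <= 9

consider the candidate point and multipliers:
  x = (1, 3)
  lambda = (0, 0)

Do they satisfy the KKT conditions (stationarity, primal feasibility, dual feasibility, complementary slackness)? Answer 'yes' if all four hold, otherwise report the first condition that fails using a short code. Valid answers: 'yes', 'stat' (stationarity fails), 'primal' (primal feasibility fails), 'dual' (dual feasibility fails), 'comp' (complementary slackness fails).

Gradient of f: grad f(x) = Q x + c = (0, 0)
Constraint values g_i(x) = a_i^T x - b_i:
  g_1((1, 3)) = 1
  g_2((1, 3)) = -2
Stationarity residual: grad f(x) + sum_i lambda_i a_i = (0, 0)
  -> stationarity OK
Primal feasibility (all g_i <= 0): FAILS
Dual feasibility (all lambda_i >= 0): OK
Complementary slackness (lambda_i * g_i(x) = 0 for all i): OK

Verdict: the first failing condition is primal_feasibility -> primal.

primal


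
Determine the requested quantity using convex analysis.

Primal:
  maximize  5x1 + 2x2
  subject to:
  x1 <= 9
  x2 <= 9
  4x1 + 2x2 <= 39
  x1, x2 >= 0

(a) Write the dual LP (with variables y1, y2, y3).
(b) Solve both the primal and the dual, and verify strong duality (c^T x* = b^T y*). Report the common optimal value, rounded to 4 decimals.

The standard primal-dual pair for 'max c^T x s.t. A x <= b, x >= 0' is:
  Dual:  min b^T y  s.t.  A^T y >= c,  y >= 0.

So the dual LP is:
  minimize  9y1 + 9y2 + 39y3
  subject to:
    y1 + 4y3 >= 5
    y2 + 2y3 >= 2
    y1, y2, y3 >= 0

Solving the primal: x* = (9, 1.5).
  primal value c^T x* = 48.
Solving the dual: y* = (1, 0, 1).
  dual value b^T y* = 48.
Strong duality: c^T x* = b^T y*. Confirmed.

48


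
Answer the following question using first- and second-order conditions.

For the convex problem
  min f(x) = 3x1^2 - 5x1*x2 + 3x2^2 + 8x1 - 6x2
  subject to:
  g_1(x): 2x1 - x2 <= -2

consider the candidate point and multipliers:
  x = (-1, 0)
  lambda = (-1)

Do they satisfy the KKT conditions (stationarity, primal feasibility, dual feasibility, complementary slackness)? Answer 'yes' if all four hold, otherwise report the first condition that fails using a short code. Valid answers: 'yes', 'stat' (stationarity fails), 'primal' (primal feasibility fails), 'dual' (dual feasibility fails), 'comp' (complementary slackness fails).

Gradient of f: grad f(x) = Q x + c = (2, -1)
Constraint values g_i(x) = a_i^T x - b_i:
  g_1((-1, 0)) = 0
Stationarity residual: grad f(x) + sum_i lambda_i a_i = (0, 0)
  -> stationarity OK
Primal feasibility (all g_i <= 0): OK
Dual feasibility (all lambda_i >= 0): FAILS
Complementary slackness (lambda_i * g_i(x) = 0 for all i): OK

Verdict: the first failing condition is dual_feasibility -> dual.

dual


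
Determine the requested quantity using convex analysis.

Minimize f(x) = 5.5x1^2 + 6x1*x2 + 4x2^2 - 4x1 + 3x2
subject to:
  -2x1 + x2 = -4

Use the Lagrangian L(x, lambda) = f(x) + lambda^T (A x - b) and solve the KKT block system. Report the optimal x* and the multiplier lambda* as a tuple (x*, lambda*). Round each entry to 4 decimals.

Form the Lagrangian:
  L(x, lambda) = (1/2) x^T Q x + c^T x + lambda^T (A x - b)
Stationarity (grad_x L = 0): Q x + c + A^T lambda = 0.
Primal feasibility: A x = b.

This gives the KKT block system:
  [ Q   A^T ] [ x     ]   [-c ]
  [ A    0  ] [ lambda ] = [ b ]

Solving the linear system:
  x*      = (1.2836, -1.4328)
  lambda* = (0.7612)
  f(x*)   = -3.194

x* = (1.2836, -1.4328), lambda* = (0.7612)


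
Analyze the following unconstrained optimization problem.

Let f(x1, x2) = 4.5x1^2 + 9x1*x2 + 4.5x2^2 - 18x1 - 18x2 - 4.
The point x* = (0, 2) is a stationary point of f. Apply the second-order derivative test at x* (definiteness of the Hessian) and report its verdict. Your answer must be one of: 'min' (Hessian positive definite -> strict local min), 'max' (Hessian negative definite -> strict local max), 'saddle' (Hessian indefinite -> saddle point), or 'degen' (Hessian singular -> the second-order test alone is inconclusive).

Compute the Hessian H = grad^2 f:
  H = [[9, 9], [9, 9]]
Verify stationarity: grad f(x*) = H x* + g = (0, 0).
Eigenvalues of H: 0, 18.
H has a zero eigenvalue (singular; positive semidefinite but not definite), so H is neither positive definite, negative definite, nor indefinite. The second-order test alone is inconclusive -> degen.
(Indeed, f is constant along the null direction of H through x*, so x* is not a strict local extremum.)

degen


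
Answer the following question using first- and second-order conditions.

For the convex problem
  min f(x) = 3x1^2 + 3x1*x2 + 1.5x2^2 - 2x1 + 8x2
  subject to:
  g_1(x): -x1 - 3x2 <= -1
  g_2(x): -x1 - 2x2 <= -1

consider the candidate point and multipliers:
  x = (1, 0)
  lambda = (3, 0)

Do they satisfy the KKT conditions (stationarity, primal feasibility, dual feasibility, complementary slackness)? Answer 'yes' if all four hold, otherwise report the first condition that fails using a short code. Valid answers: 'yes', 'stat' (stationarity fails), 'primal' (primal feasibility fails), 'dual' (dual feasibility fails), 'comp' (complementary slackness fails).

Gradient of f: grad f(x) = Q x + c = (4, 11)
Constraint values g_i(x) = a_i^T x - b_i:
  g_1((1, 0)) = 0
  g_2((1, 0)) = 0
Stationarity residual: grad f(x) + sum_i lambda_i a_i = (1, 2)
  -> stationarity FAILS
Primal feasibility (all g_i <= 0): OK
Dual feasibility (all lambda_i >= 0): OK
Complementary slackness (lambda_i * g_i(x) = 0 for all i): OK

Verdict: the first failing condition is stationarity -> stat.

stat


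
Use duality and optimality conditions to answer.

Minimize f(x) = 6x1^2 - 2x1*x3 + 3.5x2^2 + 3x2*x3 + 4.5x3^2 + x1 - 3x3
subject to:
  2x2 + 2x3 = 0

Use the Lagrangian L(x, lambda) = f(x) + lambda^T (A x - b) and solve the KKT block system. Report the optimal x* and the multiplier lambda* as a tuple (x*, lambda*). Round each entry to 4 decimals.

Form the Lagrangian:
  L(x, lambda) = (1/2) x^T Q x + c^T x + lambda^T (A x - b)
Stationarity (grad_x L = 0): Q x + c + A^T lambda = 0.
Primal feasibility: A x = b.

This gives the KKT block system:
  [ Q   A^T ] [ x     ]   [-c ]
  [ A    0  ] [ lambda ] = [ b ]

Solving the linear system:
  x*      = (-0.0345, -0.2931, 0.2931)
  lambda* = (0.5862)
  f(x*)   = -0.4569

x* = (-0.0345, -0.2931, 0.2931), lambda* = (0.5862)


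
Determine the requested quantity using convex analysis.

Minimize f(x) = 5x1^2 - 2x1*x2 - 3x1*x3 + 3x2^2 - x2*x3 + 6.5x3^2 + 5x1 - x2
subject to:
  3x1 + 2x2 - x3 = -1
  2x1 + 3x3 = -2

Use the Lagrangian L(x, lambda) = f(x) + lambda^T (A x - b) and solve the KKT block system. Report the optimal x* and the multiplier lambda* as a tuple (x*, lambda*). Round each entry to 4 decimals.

Form the Lagrangian:
  L(x, lambda) = (1/2) x^T Q x + c^T x + lambda^T (A x - b)
Stationarity (grad_x L = 0): Q x + c + A^T lambda = 0.
Primal feasibility: A x = b.

This gives the KKT block system:
  [ Q   A^T ] [ x     ]   [-c ]
  [ A    0  ] [ lambda ] = [ b ]

Solving the linear system:
  x*      = (-0.5279, 0.1344, -0.3147)
  lambda* = (-0.5886, 0.6846)
  f(x*)   = -0.9966

x* = (-0.5279, 0.1344, -0.3147), lambda* = (-0.5886, 0.6846)


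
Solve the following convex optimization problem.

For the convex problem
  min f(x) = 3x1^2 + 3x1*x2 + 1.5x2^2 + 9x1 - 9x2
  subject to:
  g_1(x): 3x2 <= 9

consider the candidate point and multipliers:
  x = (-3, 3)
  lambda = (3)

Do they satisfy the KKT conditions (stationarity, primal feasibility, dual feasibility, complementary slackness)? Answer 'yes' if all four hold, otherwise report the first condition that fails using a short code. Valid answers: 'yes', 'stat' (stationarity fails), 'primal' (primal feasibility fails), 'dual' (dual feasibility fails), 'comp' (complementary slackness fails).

Gradient of f: grad f(x) = Q x + c = (0, -9)
Constraint values g_i(x) = a_i^T x - b_i:
  g_1((-3, 3)) = 0
Stationarity residual: grad f(x) + sum_i lambda_i a_i = (0, 0)
  -> stationarity OK
Primal feasibility (all g_i <= 0): OK
Dual feasibility (all lambda_i >= 0): OK
Complementary slackness (lambda_i * g_i(x) = 0 for all i): OK

Verdict: yes, KKT holds.

yes


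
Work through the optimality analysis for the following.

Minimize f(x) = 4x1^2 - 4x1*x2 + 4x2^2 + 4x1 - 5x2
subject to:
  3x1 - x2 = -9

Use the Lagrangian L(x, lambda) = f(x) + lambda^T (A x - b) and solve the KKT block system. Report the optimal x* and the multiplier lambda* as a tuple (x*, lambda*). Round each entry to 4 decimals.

Form the Lagrangian:
  L(x, lambda) = (1/2) x^T Q x + c^T x + lambda^T (A x - b)
Stationarity (grad_x L = 0): Q x + c + A^T lambda = 0.
Primal feasibility: A x = b.

This gives the KKT block system:
  [ Q   A^T ] [ x     ]   [-c ]
  [ A    0  ] [ lambda ] = [ b ]

Solving the linear system:
  x*      = (-3.0179, -0.0536)
  lambda* = (6.6429)
  f(x*)   = 23.9911

x* = (-3.0179, -0.0536), lambda* = (6.6429)


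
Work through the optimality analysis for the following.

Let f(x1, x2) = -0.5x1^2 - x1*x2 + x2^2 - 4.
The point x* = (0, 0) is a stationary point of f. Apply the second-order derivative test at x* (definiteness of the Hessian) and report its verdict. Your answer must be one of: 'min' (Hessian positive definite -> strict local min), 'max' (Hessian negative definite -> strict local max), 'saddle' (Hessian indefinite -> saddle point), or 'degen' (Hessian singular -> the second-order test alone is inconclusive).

Compute the Hessian H = grad^2 f:
  H = [[-1, -1], [-1, 2]]
Verify stationarity: grad f(x*) = H x* + g = (0, 0).
Eigenvalues of H: -1.3028, 2.3028.
Eigenvalues have mixed signs, so H is indefinite -> x* is a saddle point.

saddle


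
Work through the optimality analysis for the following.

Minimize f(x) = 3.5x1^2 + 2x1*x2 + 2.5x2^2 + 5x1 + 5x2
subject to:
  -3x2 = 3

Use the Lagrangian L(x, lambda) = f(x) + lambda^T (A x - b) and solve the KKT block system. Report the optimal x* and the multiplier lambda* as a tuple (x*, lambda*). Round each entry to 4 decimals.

Form the Lagrangian:
  L(x, lambda) = (1/2) x^T Q x + c^T x + lambda^T (A x - b)
Stationarity (grad_x L = 0): Q x + c + A^T lambda = 0.
Primal feasibility: A x = b.

This gives the KKT block system:
  [ Q   A^T ] [ x     ]   [-c ]
  [ A    0  ] [ lambda ] = [ b ]

Solving the linear system:
  x*      = (-0.4286, -1)
  lambda* = (-0.2857)
  f(x*)   = -3.1429

x* = (-0.4286, -1), lambda* = (-0.2857)


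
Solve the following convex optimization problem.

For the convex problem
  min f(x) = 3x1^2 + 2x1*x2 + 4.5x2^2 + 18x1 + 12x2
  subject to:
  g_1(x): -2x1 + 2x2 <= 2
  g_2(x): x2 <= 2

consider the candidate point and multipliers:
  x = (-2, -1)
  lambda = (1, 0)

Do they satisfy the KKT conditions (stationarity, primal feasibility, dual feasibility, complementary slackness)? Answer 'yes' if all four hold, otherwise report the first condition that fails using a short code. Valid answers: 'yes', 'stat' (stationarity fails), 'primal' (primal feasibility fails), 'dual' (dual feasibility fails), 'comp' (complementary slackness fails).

Gradient of f: grad f(x) = Q x + c = (4, -1)
Constraint values g_i(x) = a_i^T x - b_i:
  g_1((-2, -1)) = 0
  g_2((-2, -1)) = -3
Stationarity residual: grad f(x) + sum_i lambda_i a_i = (2, 1)
  -> stationarity FAILS
Primal feasibility (all g_i <= 0): OK
Dual feasibility (all lambda_i >= 0): OK
Complementary slackness (lambda_i * g_i(x) = 0 for all i): OK

Verdict: the first failing condition is stationarity -> stat.

stat


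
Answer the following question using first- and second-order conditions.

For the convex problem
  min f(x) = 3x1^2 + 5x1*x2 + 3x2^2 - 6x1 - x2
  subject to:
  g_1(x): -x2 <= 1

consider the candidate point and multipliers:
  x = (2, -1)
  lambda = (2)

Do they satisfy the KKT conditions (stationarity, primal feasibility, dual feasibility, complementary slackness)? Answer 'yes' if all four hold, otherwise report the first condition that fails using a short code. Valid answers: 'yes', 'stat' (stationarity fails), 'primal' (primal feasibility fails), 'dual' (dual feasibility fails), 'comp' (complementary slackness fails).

Gradient of f: grad f(x) = Q x + c = (1, 3)
Constraint values g_i(x) = a_i^T x - b_i:
  g_1((2, -1)) = 0
Stationarity residual: grad f(x) + sum_i lambda_i a_i = (1, 1)
  -> stationarity FAILS
Primal feasibility (all g_i <= 0): OK
Dual feasibility (all lambda_i >= 0): OK
Complementary slackness (lambda_i * g_i(x) = 0 for all i): OK

Verdict: the first failing condition is stationarity -> stat.

stat


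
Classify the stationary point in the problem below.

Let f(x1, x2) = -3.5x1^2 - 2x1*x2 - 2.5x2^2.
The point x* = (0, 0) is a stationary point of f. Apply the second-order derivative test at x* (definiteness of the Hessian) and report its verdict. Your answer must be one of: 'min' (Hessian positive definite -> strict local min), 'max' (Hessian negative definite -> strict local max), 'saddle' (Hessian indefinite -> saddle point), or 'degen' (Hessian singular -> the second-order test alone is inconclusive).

Compute the Hessian H = grad^2 f:
  H = [[-7, -2], [-2, -5]]
Verify stationarity: grad f(x*) = H x* + g = (0, 0).
Eigenvalues of H: -8.2361, -3.7639.
Both eigenvalues < 0, so H is negative definite -> x* is a strict local max.

max


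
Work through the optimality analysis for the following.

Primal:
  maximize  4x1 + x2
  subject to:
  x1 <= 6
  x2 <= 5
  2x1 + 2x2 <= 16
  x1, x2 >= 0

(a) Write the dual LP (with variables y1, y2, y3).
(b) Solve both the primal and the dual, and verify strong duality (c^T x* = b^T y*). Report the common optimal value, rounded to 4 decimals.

The standard primal-dual pair for 'max c^T x s.t. A x <= b, x >= 0' is:
  Dual:  min b^T y  s.t.  A^T y >= c,  y >= 0.

So the dual LP is:
  minimize  6y1 + 5y2 + 16y3
  subject to:
    y1 + 2y3 >= 4
    y2 + 2y3 >= 1
    y1, y2, y3 >= 0

Solving the primal: x* = (6, 2).
  primal value c^T x* = 26.
Solving the dual: y* = (3, 0, 0.5).
  dual value b^T y* = 26.
Strong duality: c^T x* = b^T y*. Confirmed.

26


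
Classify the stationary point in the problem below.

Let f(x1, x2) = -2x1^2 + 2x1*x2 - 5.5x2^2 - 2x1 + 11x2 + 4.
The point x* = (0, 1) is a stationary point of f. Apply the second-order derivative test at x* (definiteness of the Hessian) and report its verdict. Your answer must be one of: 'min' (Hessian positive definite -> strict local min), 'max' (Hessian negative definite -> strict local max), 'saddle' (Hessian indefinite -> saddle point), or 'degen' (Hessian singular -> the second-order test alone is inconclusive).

Compute the Hessian H = grad^2 f:
  H = [[-4, 2], [2, -11]]
Verify stationarity: grad f(x*) = H x* + g = (0, 0).
Eigenvalues of H: -11.5311, -3.4689.
Both eigenvalues < 0, so H is negative definite -> x* is a strict local max.

max


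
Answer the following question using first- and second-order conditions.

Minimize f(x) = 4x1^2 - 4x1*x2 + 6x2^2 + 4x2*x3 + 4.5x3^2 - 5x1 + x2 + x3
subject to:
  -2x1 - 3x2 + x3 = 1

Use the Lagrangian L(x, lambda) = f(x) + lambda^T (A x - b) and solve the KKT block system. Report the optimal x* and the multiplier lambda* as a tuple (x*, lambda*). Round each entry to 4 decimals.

Form the Lagrangian:
  L(x, lambda) = (1/2) x^T Q x + c^T x + lambda^T (A x - b)
Stationarity (grad_x L = 0): Q x + c + A^T lambda = 0.
Primal feasibility: A x = b.

This gives the KKT block system:
  [ Q   A^T ] [ x     ]   [-c ]
  [ A    0  ] [ lambda ] = [ b ]

Solving the linear system:
  x*      = (0.1541, -0.3756, 0.1816)
  lambda* = (-1.1323)
  f(x*)   = 0.0838

x* = (0.1541, -0.3756, 0.1816), lambda* = (-1.1323)


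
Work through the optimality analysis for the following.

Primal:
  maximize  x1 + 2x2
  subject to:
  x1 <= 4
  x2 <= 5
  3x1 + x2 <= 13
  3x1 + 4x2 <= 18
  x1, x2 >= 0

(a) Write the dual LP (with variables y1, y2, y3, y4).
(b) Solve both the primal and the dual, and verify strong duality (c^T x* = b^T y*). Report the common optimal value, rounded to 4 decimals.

The standard primal-dual pair for 'max c^T x s.t. A x <= b, x >= 0' is:
  Dual:  min b^T y  s.t.  A^T y >= c,  y >= 0.

So the dual LP is:
  minimize  4y1 + 5y2 + 13y3 + 18y4
  subject to:
    y1 + 3y3 + 3y4 >= 1
    y2 + y3 + 4y4 >= 2
    y1, y2, y3, y4 >= 0

Solving the primal: x* = (0, 4.5).
  primal value c^T x* = 9.
Solving the dual: y* = (0, 0, 0, 0.5).
  dual value b^T y* = 9.
Strong duality: c^T x* = b^T y*. Confirmed.

9


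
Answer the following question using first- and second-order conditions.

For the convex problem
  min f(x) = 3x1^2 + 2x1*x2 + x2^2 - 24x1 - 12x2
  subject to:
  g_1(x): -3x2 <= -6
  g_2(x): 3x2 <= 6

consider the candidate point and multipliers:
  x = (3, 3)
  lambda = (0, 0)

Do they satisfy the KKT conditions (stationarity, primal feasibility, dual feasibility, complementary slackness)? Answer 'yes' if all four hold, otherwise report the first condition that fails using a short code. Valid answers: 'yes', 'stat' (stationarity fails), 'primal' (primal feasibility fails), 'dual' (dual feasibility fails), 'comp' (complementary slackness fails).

Gradient of f: grad f(x) = Q x + c = (0, 0)
Constraint values g_i(x) = a_i^T x - b_i:
  g_1((3, 3)) = -3
  g_2((3, 3)) = 3
Stationarity residual: grad f(x) + sum_i lambda_i a_i = (0, 0)
  -> stationarity OK
Primal feasibility (all g_i <= 0): FAILS
Dual feasibility (all lambda_i >= 0): OK
Complementary slackness (lambda_i * g_i(x) = 0 for all i): OK

Verdict: the first failing condition is primal_feasibility -> primal.

primal


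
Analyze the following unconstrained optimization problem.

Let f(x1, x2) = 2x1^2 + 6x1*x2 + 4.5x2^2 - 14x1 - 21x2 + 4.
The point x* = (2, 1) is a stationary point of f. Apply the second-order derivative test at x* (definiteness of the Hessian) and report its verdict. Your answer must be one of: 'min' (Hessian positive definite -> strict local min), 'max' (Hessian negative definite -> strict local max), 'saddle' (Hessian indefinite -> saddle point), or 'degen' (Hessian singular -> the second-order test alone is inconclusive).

Compute the Hessian H = grad^2 f:
  H = [[4, 6], [6, 9]]
Verify stationarity: grad f(x*) = H x* + g = (0, 0).
Eigenvalues of H: 0, 13.
H has a zero eigenvalue (singular; positive semidefinite but not definite), so H is neither positive definite, negative definite, nor indefinite. The second-order test alone is inconclusive -> degen.
(Indeed, f is constant along the null direction of H through x*, so x* is not a strict local extremum.)

degen


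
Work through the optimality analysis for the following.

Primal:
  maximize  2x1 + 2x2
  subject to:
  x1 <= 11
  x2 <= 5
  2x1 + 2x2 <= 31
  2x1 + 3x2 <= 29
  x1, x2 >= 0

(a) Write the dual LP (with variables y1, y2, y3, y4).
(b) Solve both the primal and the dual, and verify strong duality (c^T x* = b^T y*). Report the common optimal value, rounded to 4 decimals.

The standard primal-dual pair for 'max c^T x s.t. A x <= b, x >= 0' is:
  Dual:  min b^T y  s.t.  A^T y >= c,  y >= 0.

So the dual LP is:
  minimize  11y1 + 5y2 + 31y3 + 29y4
  subject to:
    y1 + 2y3 + 2y4 >= 2
    y2 + 2y3 + 3y4 >= 2
    y1, y2, y3, y4 >= 0

Solving the primal: x* = (11, 2.3333).
  primal value c^T x* = 26.6667.
Solving the dual: y* = (0.6667, 0, 0, 0.6667).
  dual value b^T y* = 26.6667.
Strong duality: c^T x* = b^T y*. Confirmed.

26.6667


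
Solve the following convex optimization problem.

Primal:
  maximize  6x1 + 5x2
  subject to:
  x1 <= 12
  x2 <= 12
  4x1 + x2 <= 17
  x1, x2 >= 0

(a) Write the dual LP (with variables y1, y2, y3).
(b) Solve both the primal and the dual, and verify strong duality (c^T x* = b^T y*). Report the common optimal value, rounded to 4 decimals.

The standard primal-dual pair for 'max c^T x s.t. A x <= b, x >= 0' is:
  Dual:  min b^T y  s.t.  A^T y >= c,  y >= 0.

So the dual LP is:
  minimize  12y1 + 12y2 + 17y3
  subject to:
    y1 + 4y3 >= 6
    y2 + y3 >= 5
    y1, y2, y3 >= 0

Solving the primal: x* = (1.25, 12).
  primal value c^T x* = 67.5.
Solving the dual: y* = (0, 3.5, 1.5).
  dual value b^T y* = 67.5.
Strong duality: c^T x* = b^T y*. Confirmed.

67.5


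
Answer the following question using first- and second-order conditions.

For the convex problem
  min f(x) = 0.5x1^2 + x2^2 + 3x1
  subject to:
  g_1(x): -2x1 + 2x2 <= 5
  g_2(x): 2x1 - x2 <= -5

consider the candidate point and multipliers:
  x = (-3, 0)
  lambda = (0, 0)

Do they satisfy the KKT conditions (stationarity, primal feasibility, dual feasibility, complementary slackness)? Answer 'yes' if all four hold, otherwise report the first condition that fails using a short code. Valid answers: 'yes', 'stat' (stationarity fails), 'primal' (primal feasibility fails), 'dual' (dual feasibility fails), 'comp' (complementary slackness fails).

Gradient of f: grad f(x) = Q x + c = (0, 0)
Constraint values g_i(x) = a_i^T x - b_i:
  g_1((-3, 0)) = 1
  g_2((-3, 0)) = -1
Stationarity residual: grad f(x) + sum_i lambda_i a_i = (0, 0)
  -> stationarity OK
Primal feasibility (all g_i <= 0): FAILS
Dual feasibility (all lambda_i >= 0): OK
Complementary slackness (lambda_i * g_i(x) = 0 for all i): OK

Verdict: the first failing condition is primal_feasibility -> primal.

primal


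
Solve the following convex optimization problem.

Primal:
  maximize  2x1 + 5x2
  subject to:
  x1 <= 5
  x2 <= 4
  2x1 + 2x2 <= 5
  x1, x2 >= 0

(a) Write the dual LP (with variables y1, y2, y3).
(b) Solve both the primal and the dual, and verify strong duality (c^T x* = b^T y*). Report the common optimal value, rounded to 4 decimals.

The standard primal-dual pair for 'max c^T x s.t. A x <= b, x >= 0' is:
  Dual:  min b^T y  s.t.  A^T y >= c,  y >= 0.

So the dual LP is:
  minimize  5y1 + 4y2 + 5y3
  subject to:
    y1 + 2y3 >= 2
    y2 + 2y3 >= 5
    y1, y2, y3 >= 0

Solving the primal: x* = (0, 2.5).
  primal value c^T x* = 12.5.
Solving the dual: y* = (0, 0, 2.5).
  dual value b^T y* = 12.5.
Strong duality: c^T x* = b^T y*. Confirmed.

12.5


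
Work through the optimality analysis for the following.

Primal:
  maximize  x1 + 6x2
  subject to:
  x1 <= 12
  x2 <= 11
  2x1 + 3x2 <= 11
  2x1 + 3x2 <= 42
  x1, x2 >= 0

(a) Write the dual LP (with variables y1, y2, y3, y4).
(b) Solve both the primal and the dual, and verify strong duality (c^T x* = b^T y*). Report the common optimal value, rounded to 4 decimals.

The standard primal-dual pair for 'max c^T x s.t. A x <= b, x >= 0' is:
  Dual:  min b^T y  s.t.  A^T y >= c,  y >= 0.

So the dual LP is:
  minimize  12y1 + 11y2 + 11y3 + 42y4
  subject to:
    y1 + 2y3 + 2y4 >= 1
    y2 + 3y3 + 3y4 >= 6
    y1, y2, y3, y4 >= 0

Solving the primal: x* = (0, 3.6667).
  primal value c^T x* = 22.
Solving the dual: y* = (0, 0, 2, 0).
  dual value b^T y* = 22.
Strong duality: c^T x* = b^T y*. Confirmed.

22


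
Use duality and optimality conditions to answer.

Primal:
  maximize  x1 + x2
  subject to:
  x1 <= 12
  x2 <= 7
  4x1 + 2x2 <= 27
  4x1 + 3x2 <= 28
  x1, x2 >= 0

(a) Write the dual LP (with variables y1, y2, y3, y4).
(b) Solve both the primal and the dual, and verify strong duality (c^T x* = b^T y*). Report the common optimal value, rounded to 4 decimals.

The standard primal-dual pair for 'max c^T x s.t. A x <= b, x >= 0' is:
  Dual:  min b^T y  s.t.  A^T y >= c,  y >= 0.

So the dual LP is:
  minimize  12y1 + 7y2 + 27y3 + 28y4
  subject to:
    y1 + 4y3 + 4y4 >= 1
    y2 + 2y3 + 3y4 >= 1
    y1, y2, y3, y4 >= 0

Solving the primal: x* = (1.75, 7).
  primal value c^T x* = 8.75.
Solving the dual: y* = (0, 0.25, 0, 0.25).
  dual value b^T y* = 8.75.
Strong duality: c^T x* = b^T y*. Confirmed.

8.75


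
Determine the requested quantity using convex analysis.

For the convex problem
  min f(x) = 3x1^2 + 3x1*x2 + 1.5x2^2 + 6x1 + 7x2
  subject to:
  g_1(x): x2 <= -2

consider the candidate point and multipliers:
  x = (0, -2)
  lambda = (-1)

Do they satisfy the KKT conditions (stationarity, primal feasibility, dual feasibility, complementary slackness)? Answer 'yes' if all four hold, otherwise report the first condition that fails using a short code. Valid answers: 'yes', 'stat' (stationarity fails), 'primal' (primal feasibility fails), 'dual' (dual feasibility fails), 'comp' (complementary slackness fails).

Gradient of f: grad f(x) = Q x + c = (0, 1)
Constraint values g_i(x) = a_i^T x - b_i:
  g_1((0, -2)) = 0
Stationarity residual: grad f(x) + sum_i lambda_i a_i = (0, 0)
  -> stationarity OK
Primal feasibility (all g_i <= 0): OK
Dual feasibility (all lambda_i >= 0): FAILS
Complementary slackness (lambda_i * g_i(x) = 0 for all i): OK

Verdict: the first failing condition is dual_feasibility -> dual.

dual


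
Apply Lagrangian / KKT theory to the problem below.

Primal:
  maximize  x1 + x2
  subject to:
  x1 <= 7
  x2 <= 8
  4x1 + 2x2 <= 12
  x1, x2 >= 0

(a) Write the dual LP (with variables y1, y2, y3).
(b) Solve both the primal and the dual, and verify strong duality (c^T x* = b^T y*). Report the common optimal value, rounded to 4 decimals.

The standard primal-dual pair for 'max c^T x s.t. A x <= b, x >= 0' is:
  Dual:  min b^T y  s.t.  A^T y >= c,  y >= 0.

So the dual LP is:
  minimize  7y1 + 8y2 + 12y3
  subject to:
    y1 + 4y3 >= 1
    y2 + 2y3 >= 1
    y1, y2, y3 >= 0

Solving the primal: x* = (0, 6).
  primal value c^T x* = 6.
Solving the dual: y* = (0, 0, 0.5).
  dual value b^T y* = 6.
Strong duality: c^T x* = b^T y*. Confirmed.

6


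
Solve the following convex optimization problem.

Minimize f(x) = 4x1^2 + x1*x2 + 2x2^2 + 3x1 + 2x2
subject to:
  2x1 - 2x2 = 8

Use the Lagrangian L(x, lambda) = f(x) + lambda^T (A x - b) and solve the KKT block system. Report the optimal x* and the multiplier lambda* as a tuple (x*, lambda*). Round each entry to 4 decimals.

Form the Lagrangian:
  L(x, lambda) = (1/2) x^T Q x + c^T x + lambda^T (A x - b)
Stationarity (grad_x L = 0): Q x + c + A^T lambda = 0.
Primal feasibility: A x = b.

This gives the KKT block system:
  [ Q   A^T ] [ x     ]   [-c ]
  [ A    0  ] [ lambda ] = [ b ]

Solving the linear system:
  x*      = (1.0714, -2.9286)
  lambda* = (-4.3214)
  f(x*)   = 15.9643

x* = (1.0714, -2.9286), lambda* = (-4.3214)


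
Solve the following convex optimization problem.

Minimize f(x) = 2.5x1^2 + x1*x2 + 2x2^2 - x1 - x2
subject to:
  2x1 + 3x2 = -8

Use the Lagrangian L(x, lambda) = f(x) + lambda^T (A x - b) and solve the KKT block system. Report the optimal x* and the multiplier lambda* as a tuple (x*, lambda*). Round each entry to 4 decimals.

Form the Lagrangian:
  L(x, lambda) = (1/2) x^T Q x + c^T x + lambda^T (A x - b)
Stationarity (grad_x L = 0): Q x + c + A^T lambda = 0.
Primal feasibility: A x = b.

This gives the KKT block system:
  [ Q   A^T ] [ x     ]   [-c ]
  [ A    0  ] [ lambda ] = [ b ]

Solving the linear system:
  x*      = (-0.7551, -2.1633)
  lambda* = (3.4694)
  f(x*)   = 15.3367

x* = (-0.7551, -2.1633), lambda* = (3.4694)


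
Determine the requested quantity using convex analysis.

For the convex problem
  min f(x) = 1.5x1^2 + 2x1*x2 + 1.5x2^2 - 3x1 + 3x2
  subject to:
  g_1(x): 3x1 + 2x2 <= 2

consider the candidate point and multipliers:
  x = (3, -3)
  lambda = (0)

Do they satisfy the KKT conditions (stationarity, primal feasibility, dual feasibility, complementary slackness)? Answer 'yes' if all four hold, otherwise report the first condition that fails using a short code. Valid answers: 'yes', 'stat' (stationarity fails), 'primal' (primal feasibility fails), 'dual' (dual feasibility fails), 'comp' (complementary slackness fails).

Gradient of f: grad f(x) = Q x + c = (0, 0)
Constraint values g_i(x) = a_i^T x - b_i:
  g_1((3, -3)) = 1
Stationarity residual: grad f(x) + sum_i lambda_i a_i = (0, 0)
  -> stationarity OK
Primal feasibility (all g_i <= 0): FAILS
Dual feasibility (all lambda_i >= 0): OK
Complementary slackness (lambda_i * g_i(x) = 0 for all i): OK

Verdict: the first failing condition is primal_feasibility -> primal.

primal


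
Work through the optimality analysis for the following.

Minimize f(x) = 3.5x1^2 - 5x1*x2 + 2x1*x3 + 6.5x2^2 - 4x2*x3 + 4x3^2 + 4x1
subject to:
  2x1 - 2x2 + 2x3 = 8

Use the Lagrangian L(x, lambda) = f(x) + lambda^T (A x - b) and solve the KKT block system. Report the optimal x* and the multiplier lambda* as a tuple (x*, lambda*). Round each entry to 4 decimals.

Form the Lagrangian:
  L(x, lambda) = (1/2) x^T Q x + c^T x + lambda^T (A x - b)
Stationarity (grad_x L = 0): Q x + c + A^T lambda = 0.
Primal feasibility: A x = b.

This gives the KKT block system:
  [ Q   A^T ] [ x     ]   [-c ]
  [ A    0  ] [ lambda ] = [ b ]

Solving the linear system:
  x*      = (1.5745, -0.383, 2.0426)
  lambda* = (-10.5106)
  f(x*)   = 45.1915

x* = (1.5745, -0.383, 2.0426), lambda* = (-10.5106)
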